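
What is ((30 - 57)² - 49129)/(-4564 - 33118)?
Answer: 24200/18841 ≈ 1.2844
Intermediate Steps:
((30 - 57)² - 49129)/(-4564 - 33118) = ((-27)² - 49129)/(-37682) = (729 - 49129)*(-1/37682) = -48400*(-1/37682) = 24200/18841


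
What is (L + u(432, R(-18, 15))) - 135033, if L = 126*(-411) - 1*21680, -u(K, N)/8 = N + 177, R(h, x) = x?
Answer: -210035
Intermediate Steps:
u(K, N) = -1416 - 8*N (u(K, N) = -8*(N + 177) = -8*(177 + N) = -1416 - 8*N)
L = -73466 (L = -51786 - 21680 = -73466)
(L + u(432, R(-18, 15))) - 135033 = (-73466 + (-1416 - 8*15)) - 135033 = (-73466 + (-1416 - 120)) - 135033 = (-73466 - 1536) - 135033 = -75002 - 135033 = -210035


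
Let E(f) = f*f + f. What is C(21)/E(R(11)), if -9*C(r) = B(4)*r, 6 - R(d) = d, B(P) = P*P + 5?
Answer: -49/20 ≈ -2.4500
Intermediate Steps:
B(P) = 5 + P² (B(P) = P² + 5 = 5 + P²)
R(d) = 6 - d
E(f) = f + f² (E(f) = f² + f = f + f²)
C(r) = -7*r/3 (C(r) = -(5 + 4²)*r/9 = -(5 + 16)*r/9 = -7*r/3)
C(21)/E(R(11)) = (-7/3*21)/(((6 - 1*11)*(1 + (6 - 1*11)))) = -49*1/((1 + (6 - 11))*(6 - 11)) = -49*(-1/(5*(1 - 5))) = -49/((-5*(-4))) = -49/20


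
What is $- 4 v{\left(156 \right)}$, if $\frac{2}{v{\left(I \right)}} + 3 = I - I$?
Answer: $\frac{8}{3} \approx 2.6667$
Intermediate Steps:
$v{\left(I \right)} = - \frac{2}{3}$ ($v{\left(I \right)} = \frac{2}{-3 + \left(I - I\right)} = \frac{2}{-3 + 0} = \frac{2}{-3} = 2 \left(- \frac{1}{3}\right) = - \frac{2}{3}$)
$- 4 v{\left(156 \right)} = \left(-4\right) \left(- \frac{2}{3}\right) = \frac{8}{3}$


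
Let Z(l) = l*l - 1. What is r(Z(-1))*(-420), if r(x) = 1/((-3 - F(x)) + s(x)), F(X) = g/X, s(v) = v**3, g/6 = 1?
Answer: 0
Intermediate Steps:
g = 6 (g = 6*1 = 6)
Z(l) = -1 + l**2 (Z(l) = l**2 - 1 = -1 + l**2)
F(X) = 6/X
r(x) = 1/(-3 + x**3 - 6/x) (r(x) = 1/((-3 - 6/x) + x**3) = 1/(-3 + x**3 - 6/x))
r(Z(-1))*(-420) = ((-1 + (-1)**2)/(-6 + (-1 + (-1)**2)**4 - 3*(-1 + (-1)**2)))*(-420) = ((-1 + 1)/(-6 + (-1 + 1)**4 - 3*(-1 + 1)))*(-420) = (0/(-6 + 0**4 - 3*0))*(-420) = (0/(-6 + 0 + 0))*(-420) = (0/(-6))*(-420) = (0*(-1/6))*(-420) = 0*(-420) = 0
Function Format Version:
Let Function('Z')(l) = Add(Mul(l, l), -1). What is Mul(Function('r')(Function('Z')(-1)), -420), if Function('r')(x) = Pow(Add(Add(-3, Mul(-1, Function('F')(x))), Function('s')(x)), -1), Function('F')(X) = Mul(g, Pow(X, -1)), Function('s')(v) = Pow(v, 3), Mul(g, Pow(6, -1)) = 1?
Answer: 0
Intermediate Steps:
g = 6 (g = Mul(6, 1) = 6)
Function('Z')(l) = Add(-1, Pow(l, 2)) (Function('Z')(l) = Add(Pow(l, 2), -1) = Add(-1, Pow(l, 2)))
Function('F')(X) = Mul(6, Pow(X, -1))
Function('r')(x) = Pow(Add(-3, Pow(x, 3), Mul(-6, Pow(x, -1))), -1) (Function('r')(x) = Pow(Add(Add(-3, Mul(-1, Mul(6, Pow(x, -1)))), Pow(x, 3)), -1) = Pow(Add(Add(-3, Mul(-6, Pow(x, -1))), Pow(x, 3)), -1) = Pow(Add(-3, Pow(x, 3), Mul(-6, Pow(x, -1))), -1))
Mul(Function('r')(Function('Z')(-1)), -420) = Mul(Mul(Add(-1, Pow(-1, 2)), Pow(Add(-6, Pow(Add(-1, Pow(-1, 2)), 4), Mul(-3, Add(-1, Pow(-1, 2)))), -1)), -420) = Mul(Mul(Add(-1, 1), Pow(Add(-6, Pow(Add(-1, 1), 4), Mul(-3, Add(-1, 1))), -1)), -420) = Mul(Mul(0, Pow(Add(-6, Pow(0, 4), Mul(-3, 0)), -1)), -420) = Mul(Mul(0, Pow(Add(-6, 0, 0), -1)), -420) = Mul(Mul(0, Pow(-6, -1)), -420) = Mul(Mul(0, Rational(-1, 6)), -420) = Mul(0, -420) = 0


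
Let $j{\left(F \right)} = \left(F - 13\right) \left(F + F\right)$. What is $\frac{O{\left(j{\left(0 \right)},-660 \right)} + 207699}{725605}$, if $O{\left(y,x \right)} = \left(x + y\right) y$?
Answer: $\frac{207699}{725605} \approx 0.28624$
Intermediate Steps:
$j{\left(F \right)} = 2 F \left(-13 + F\right)$ ($j{\left(F \right)} = \left(-13 + F\right) 2 F = 2 F \left(-13 + F\right)$)
$O{\left(y,x \right)} = y \left(x + y\right)$
$\frac{O{\left(j{\left(0 \right)},-660 \right)} + 207699}{725605} = \frac{2 \cdot 0 \left(-13 + 0\right) \left(-660 + 2 \cdot 0 \left(-13 + 0\right)\right) + 207699}{725605} = \left(2 \cdot 0 \left(-13\right) \left(-660 + 2 \cdot 0 \left(-13\right)\right) + 207699\right) \frac{1}{725605} = \left(0 \left(-660 + 0\right) + 207699\right) \frac{1}{725605} = \left(0 \left(-660\right) + 207699\right) \frac{1}{725605} = \left(0 + 207699\right) \frac{1}{725605} = 207699 \cdot \frac{1}{725605} = \frac{207699}{725605}$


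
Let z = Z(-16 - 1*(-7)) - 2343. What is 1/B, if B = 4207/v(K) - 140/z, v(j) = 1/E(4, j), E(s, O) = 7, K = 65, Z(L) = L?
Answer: 84/2473721 ≈ 3.3957e-5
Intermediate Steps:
z = -2352 (z = (-16 - 1*(-7)) - 2343 = (-16 + 7) - 2343 = -9 - 2343 = -2352)
v(j) = 1/7
B = 2473721/84 (B = 4207/(1/7) - 140/(-2352) = 4207*7 - 140*(-1/2352) = 29449 + 5/84 = 2473721/84 ≈ 29449.)
1/B = 1/(2473721/84) = 84/2473721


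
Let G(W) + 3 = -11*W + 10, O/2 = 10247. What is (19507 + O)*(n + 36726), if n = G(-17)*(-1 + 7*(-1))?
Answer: 1406995174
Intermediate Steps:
O = 20494 (O = 2*10247 = 20494)
G(W) = 7 - 11*W (G(W) = -3 + (-11*W + 10) = -3 + (10 - 11*W) = 7 - 11*W)
n = -1552 (n = (7 - 11*(-17))*(-1 + 7*(-1)) = (7 + 187)*(-1 - 7) = 194*(-8) = -1552)
(19507 + O)*(n + 36726) = (19507 + 20494)*(-1552 + 36726) = 40001*35174 = 1406995174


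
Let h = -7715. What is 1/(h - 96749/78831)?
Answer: -78831/608277914 ≈ -0.00012960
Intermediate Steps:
1/(h - 96749/78831) = 1/(-7715 - 96749/78831) = 1/(-608277914/78831) = -78831/608277914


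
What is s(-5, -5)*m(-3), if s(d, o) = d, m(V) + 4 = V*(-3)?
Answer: -25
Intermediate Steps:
m(V) = -4 - 3*V (m(V) = -4 + V*(-3) = -4 - 3*V)
s(-5, -5)*m(-3) = -5*(-4 - 3*(-3)) = -5*(-4 + 9) = -5*5 = -25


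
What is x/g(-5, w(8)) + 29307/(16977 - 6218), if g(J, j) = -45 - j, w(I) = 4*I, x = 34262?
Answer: -52338317/118349 ≈ -442.24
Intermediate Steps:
x/g(-5, w(8)) + 29307/(16977 - 6218) = 34262/(-45 - 4*8) + 29307/(16977 - 6218) = 34262/(-45 - 1*32) + 29307/10759 = 34262/(-45 - 32) + 29307*(1/10759) = 34262/(-77) + 29307/10759 = 34262*(-1/77) + 29307/10759 = -34262/77 + 29307/10759 = -52338317/118349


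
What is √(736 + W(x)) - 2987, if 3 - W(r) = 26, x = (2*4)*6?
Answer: -2987 + √713 ≈ -2960.3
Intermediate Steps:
x = 48 (x = 8*6 = 48)
W(r) = -23 (W(r) = 3 - 1*26 = 3 - 26 = -23)
√(736 + W(x)) - 2987 = √(736 - 23) - 2987 = √713 - 2987 = -2987 + √713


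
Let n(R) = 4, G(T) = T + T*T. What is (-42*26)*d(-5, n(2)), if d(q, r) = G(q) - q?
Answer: -27300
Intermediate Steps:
G(T) = T + T²
d(q, r) = -q + q*(1 + q) (d(q, r) = q*(1 + q) - q = -q + q*(1 + q))
(-42*26)*d(-5, n(2)) = -42*26*(-5)² = -1092*25 = -27300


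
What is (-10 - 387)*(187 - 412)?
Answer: 89325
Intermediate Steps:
(-10 - 387)*(187 - 412) = -397*(-225) = 89325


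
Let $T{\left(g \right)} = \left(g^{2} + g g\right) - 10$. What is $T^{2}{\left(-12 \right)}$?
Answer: $77284$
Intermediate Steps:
$T{\left(g \right)} = -10 + 2 g^{2}$ ($T{\left(g \right)} = \left(g^{2} + g^{2}\right) - 10 = 2 g^{2} - 10 = -10 + 2 g^{2}$)
$T^{2}{\left(-12 \right)} = \left(-10 + 2 \left(-12\right)^{2}\right)^{2} = \left(-10 + 2 \cdot 144\right)^{2} = \left(-10 + 288\right)^{2} = 278^{2} = 77284$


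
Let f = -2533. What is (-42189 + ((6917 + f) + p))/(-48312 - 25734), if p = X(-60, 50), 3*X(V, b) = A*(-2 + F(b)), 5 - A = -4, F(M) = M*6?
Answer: 5273/10578 ≈ 0.49849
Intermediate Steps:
F(M) = 6*M
A = 9 (A = 5 - 1*(-4) = 5 + 4 = 9)
X(V, b) = -6 + 18*b (X(V, b) = (9*(-2 + 6*b))/3 = (-18 + 54*b)/3 = -6 + 18*b)
p = 894 (p = -6 + 18*50 = -6 + 900 = 894)
(-42189 + ((6917 + f) + p))/(-48312 - 25734) = (-42189 + ((6917 - 2533) + 894))/(-48312 - 25734) = (-42189 + (4384 + 894))/(-74046) = (-42189 + 5278)*(-1/74046) = -36911*(-1/74046) = 5273/10578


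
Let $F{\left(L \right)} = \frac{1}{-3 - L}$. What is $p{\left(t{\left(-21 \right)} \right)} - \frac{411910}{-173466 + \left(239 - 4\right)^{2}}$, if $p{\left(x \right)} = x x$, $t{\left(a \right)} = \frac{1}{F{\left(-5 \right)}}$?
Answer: $\frac{884874}{118241} \approx 7.4837$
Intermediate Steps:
$t{\left(a \right)} = 2$ ($t{\left(a \right)} = \frac{1}{\left(-1\right) \frac{1}{3 - 5}} = \frac{1}{\left(-1\right) \frac{1}{-2}} = \frac{1}{\left(-1\right) \left(- \frac{1}{2}\right)} = \frac{1}{\frac{1}{2}} = 2$)
$p{\left(x \right)} = x^{2}$
$p{\left(t{\left(-21 \right)} \right)} - \frac{411910}{-173466 + \left(239 - 4\right)^{2}} = 2^{2} - \frac{411910}{-173466 + \left(239 - 4\right)^{2}} = 4 - \frac{411910}{-173466 + 235^{2}} = 4 - \frac{411910}{-173466 + 55225} = 4 - \frac{411910}{-118241} = 4 - - \frac{411910}{118241} = 4 + \frac{411910}{118241} = \frac{884874}{118241}$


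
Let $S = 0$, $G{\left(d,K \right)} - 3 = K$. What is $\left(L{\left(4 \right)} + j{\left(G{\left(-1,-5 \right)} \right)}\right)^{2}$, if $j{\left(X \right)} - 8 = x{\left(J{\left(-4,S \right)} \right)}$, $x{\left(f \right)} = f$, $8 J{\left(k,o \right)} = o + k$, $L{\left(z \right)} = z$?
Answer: $\frac{529}{4} \approx 132.25$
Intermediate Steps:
$G{\left(d,K \right)} = 3 + K$
$J{\left(k,o \right)} = \frac{k}{8} + \frac{o}{8}$ ($J{\left(k,o \right)} = \frac{o + k}{8} = \frac{k + o}{8} = \frac{k}{8} + \frac{o}{8}$)
$j{\left(X \right)} = \frac{15}{2}$ ($j{\left(X \right)} = 8 + \left(\frac{1}{8} \left(-4\right) + \frac{1}{8} \cdot 0\right) = 8 + \left(- \frac{1}{2} + 0\right) = 8 - \frac{1}{2} = \frac{15}{2}$)
$\left(L{\left(4 \right)} + j{\left(G{\left(-1,-5 \right)} \right)}\right)^{2} = \left(4 + \frac{15}{2}\right)^{2} = \left(\frac{23}{2}\right)^{2} = \frac{529}{4}$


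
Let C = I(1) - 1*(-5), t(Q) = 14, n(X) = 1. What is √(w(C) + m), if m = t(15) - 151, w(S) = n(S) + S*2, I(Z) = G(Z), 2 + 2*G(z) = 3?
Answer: 5*I*√5 ≈ 11.18*I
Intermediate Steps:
G(z) = ½ (G(z) = -1 + (½)*3 = -1 + 3/2 = ½)
I(Z) = ½
C = 11/2 (C = ½ - 1*(-5) = ½ + 5 = 11/2 ≈ 5.5000)
w(S) = 1 + 2*S (w(S) = 1 + S*2 = 1 + 2*S)
m = -137 (m = 14 - 151 = -137)
√(w(C) + m) = √((1 + 2*(11/2)) - 137) = √((1 + 11) - 137) = √(12 - 137) = √(-125) = 5*I*√5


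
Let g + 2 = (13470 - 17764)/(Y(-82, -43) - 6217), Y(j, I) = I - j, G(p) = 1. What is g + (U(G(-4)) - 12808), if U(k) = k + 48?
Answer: -39416582/3089 ≈ -12760.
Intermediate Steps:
U(k) = 48 + k
g = -4031/3089 (g = -2 + (13470 - 17764)/((-43 - 1*(-82)) - 6217) = -2 - 4294/((-43 + 82) - 6217) = -2 - 4294/(39 - 6217) = -2 - 4294/(-6178) = -2 - 4294*(-1/6178) = -2 + 2147/3089 = -4031/3089 ≈ -1.3050)
g + (U(G(-4)) - 12808) = -4031/3089 + ((48 + 1) - 12808) = -4031/3089 + (49 - 12808) = -4031/3089 - 12759 = -39416582/3089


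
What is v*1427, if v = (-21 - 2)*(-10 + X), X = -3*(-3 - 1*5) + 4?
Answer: -590778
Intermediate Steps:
X = 28 (X = -3*(-3 - 5) + 4 = -3*(-8) + 4 = 24 + 4 = 28)
v = -414 (v = (-21 - 2)*(-10 + 28) = -23*18 = -414)
v*1427 = -414*1427 = -590778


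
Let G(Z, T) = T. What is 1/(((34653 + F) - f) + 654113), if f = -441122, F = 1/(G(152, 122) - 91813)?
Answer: 91691/103600560607 ≈ 8.8504e-7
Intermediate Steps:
F = -1/91691 (F = 1/(122 - 91813) = 1/(-91691) = -1/91691 ≈ -1.0906e-5)
1/(((34653 + F) - f) + 654113) = 1/(((34653 - 1/91691) - 1*(-441122)) + 654113) = 1/((3177368222/91691 + 441122) + 654113) = 1/(43624285524/91691 + 654113) = 1/(103600560607/91691) = 91691/103600560607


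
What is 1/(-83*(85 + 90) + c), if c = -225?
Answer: -1/14750 ≈ -6.7797e-5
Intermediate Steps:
1/(-83*(85 + 90) + c) = 1/(-83*(85 + 90) - 225) = 1/(-83*175 - 225) = 1/(-14525 - 225) = 1/(-14750) = -1/14750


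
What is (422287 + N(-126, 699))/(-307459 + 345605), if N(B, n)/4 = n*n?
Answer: 2376691/38146 ≈ 62.305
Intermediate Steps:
N(B, n) = 4*n**2 (N(B, n) = 4*(n*n) = 4*n**2)
(422287 + N(-126, 699))/(-307459 + 345605) = (422287 + 4*699**2)/(-307459 + 345605) = (422287 + 4*488601)/38146 = (422287 + 1954404)*(1/38146) = 2376691*(1/38146) = 2376691/38146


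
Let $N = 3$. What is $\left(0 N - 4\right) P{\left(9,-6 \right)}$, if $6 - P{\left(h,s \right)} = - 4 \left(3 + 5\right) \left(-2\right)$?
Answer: $232$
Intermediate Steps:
$P{\left(h,s \right)} = -58$ ($P{\left(h,s \right)} = 6 - - 4 \left(3 + 5\right) \left(-2\right) = 6 - \left(-4\right) 8 \left(-2\right) = 6 - \left(-32\right) \left(-2\right) = 6 - 64 = -58$)
$\left(0 N - 4\right) P{\left(9,-6 \right)} = \left(0 \cdot 3 - 4\right) \left(-58\right) = \left(0 - 4\right) \left(-58\right) = \left(-4\right) \left(-58\right) = 232$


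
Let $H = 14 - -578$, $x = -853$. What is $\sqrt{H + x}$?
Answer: $3 i \sqrt{29} \approx 16.155 i$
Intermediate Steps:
$H = 592$ ($H = 14 + 578 = 592$)
$\sqrt{H + x} = \sqrt{592 - 853} = \sqrt{-261} = 3 i \sqrt{29}$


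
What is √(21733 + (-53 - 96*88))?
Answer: 4*√827 ≈ 115.03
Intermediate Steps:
√(21733 + (-53 - 96*88)) = √(21733 + (-53 - 8448)) = √(21733 - 8501) = √13232 = 4*√827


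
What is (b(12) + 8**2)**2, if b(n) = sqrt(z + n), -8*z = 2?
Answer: (128 + sqrt(47))**2/4 ≈ 4546.5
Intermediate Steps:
z = -1/4 (z = -1/8*2 = -1/4 ≈ -0.25000)
b(n) = sqrt(-1/4 + n)
(b(12) + 8**2)**2 = (sqrt(-1 + 4*12)/2 + 8**2)**2 = (sqrt(-1 + 48)/2 + 64)**2 = (sqrt(47)/2 + 64)**2 = (64 + sqrt(47)/2)**2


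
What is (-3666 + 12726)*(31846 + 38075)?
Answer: 633484260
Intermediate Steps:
(-3666 + 12726)*(31846 + 38075) = 9060*69921 = 633484260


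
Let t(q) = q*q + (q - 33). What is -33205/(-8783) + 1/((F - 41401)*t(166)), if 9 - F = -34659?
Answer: 6190409369802/1637415014971 ≈ 3.7806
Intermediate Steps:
F = 34668 (F = 9 - 1*(-34659) = 9 + 34659 = 34668)
t(q) = -33 + q + q**2 (t(q) = q**2 + (-33 + q) = -33 + q + q**2)
-33205/(-8783) + 1/((F - 41401)*t(166)) = -33205/(-8783) + 1/((34668 - 41401)*(-33 + 166 + 166**2)) = -33205*(-1/8783) + 1/((-6733)*(-33 + 166 + 27556)) = 33205/8783 - 1/6733/27689 = 33205/8783 - 1/6733*1/27689 = 33205/8783 - 1/186430037 = 6190409369802/1637415014971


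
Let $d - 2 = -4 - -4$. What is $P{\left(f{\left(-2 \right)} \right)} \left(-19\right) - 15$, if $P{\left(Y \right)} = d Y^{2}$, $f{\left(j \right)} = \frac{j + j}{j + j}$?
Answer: $-53$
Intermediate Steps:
$f{\left(j \right)} = 1$ ($f{\left(j \right)} = \frac{2 j}{2 j} = 2 j \frac{1}{2 j} = 1$)
$d = 2$ ($d = 2 - 0 = 2 + \left(-4 + 4\right) = 2 + 0 = 2$)
$P{\left(Y \right)} = 2 Y^{2}$
$P{\left(f{\left(-2 \right)} \right)} \left(-19\right) - 15 = 2 \cdot 1^{2} \left(-19\right) - 15 = 2 \cdot 1 \left(-19\right) - 15 = 2 \left(-19\right) - 15 = -38 - 15 = -53$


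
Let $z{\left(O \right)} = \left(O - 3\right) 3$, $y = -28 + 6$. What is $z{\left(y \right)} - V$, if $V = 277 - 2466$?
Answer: $2114$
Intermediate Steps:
$V = -2189$ ($V = 277 - 2466 = -2189$)
$y = -22$
$z{\left(O \right)} = -9 + 3 O$ ($z{\left(O \right)} = \left(-3 + O\right) 3 = -9 + 3 O$)
$z{\left(y \right)} - V = \left(-9 + 3 \left(-22\right)\right) - -2189 = \left(-9 - 66\right) + 2189 = -75 + 2189 = 2114$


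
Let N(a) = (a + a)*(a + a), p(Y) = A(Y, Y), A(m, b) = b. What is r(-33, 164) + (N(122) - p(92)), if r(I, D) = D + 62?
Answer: 59670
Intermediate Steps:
p(Y) = Y
N(a) = 4*a**2 (N(a) = (2*a)*(2*a) = 4*a**2)
r(I, D) = 62 + D
r(-33, 164) + (N(122) - p(92)) = (62 + 164) + (4*122**2 - 1*92) = 226 + (4*14884 - 92) = 226 + (59536 - 92) = 226 + 59444 = 59670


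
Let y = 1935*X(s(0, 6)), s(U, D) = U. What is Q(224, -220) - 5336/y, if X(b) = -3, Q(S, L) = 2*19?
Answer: 225926/5805 ≈ 38.919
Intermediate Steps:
Q(S, L) = 38
y = -5805 (y = 1935*(-3) = -5805)
Q(224, -220) - 5336/y = 38 - 5336/(-5805) = 38 - 5336*(-1)/5805 = 38 - 1*(-5336/5805) = 38 + 5336/5805 = 225926/5805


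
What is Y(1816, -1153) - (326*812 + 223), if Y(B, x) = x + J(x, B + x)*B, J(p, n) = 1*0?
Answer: -266088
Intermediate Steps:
J(p, n) = 0
Y(B, x) = x (Y(B, x) = x + 0*B = x + 0 = x)
Y(1816, -1153) - (326*812 + 223) = -1153 - (326*812 + 223) = -1153 - (264712 + 223) = -1153 - 1*264935 = -1153 - 264935 = -266088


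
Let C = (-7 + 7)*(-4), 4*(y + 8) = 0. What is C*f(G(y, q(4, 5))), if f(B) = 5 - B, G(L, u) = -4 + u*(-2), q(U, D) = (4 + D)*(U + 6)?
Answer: 0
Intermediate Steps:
y = -8 (y = -8 + (1/4)*0 = -8 + 0 = -8)
q(U, D) = (4 + D)*(6 + U)
G(L, u) = -4 - 2*u
C = 0 (C = 0*(-4) = 0)
C*f(G(y, q(4, 5))) = 0*(5 - (-4 - 2*(24 + 4*4 + 6*5 + 5*4))) = 0*(5 - (-4 - 2*(24 + 16 + 30 + 20))) = 0*(5 - (-4 - 2*90)) = 0*(5 - (-4 - 180)) = 0*(5 - 1*(-184)) = 0*(5 + 184) = 0*189 = 0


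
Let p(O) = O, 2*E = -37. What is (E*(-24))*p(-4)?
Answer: -1776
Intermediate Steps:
E = -37/2 (E = (½)*(-37) = -37/2 ≈ -18.500)
(E*(-24))*p(-4) = -37/2*(-24)*(-4) = 444*(-4) = -1776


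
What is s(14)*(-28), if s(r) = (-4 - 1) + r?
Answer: -252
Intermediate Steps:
s(r) = -5 + r
s(14)*(-28) = (-5 + 14)*(-28) = 9*(-28) = -252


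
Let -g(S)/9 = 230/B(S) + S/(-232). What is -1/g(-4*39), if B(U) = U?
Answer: -377/2721 ≈ -0.13855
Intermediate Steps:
g(S) = -2070/S + 9*S/232 (g(S) = -9*(230/S + S/(-232)) = -9*(230/S + S*(-1/232)) = -9*(230/S - S/232) = -2070/S + 9*S/232)
-1/g(-4*39) = -1/(-2070/((-4*39)) + 9*(-4*39)/232) = -1/(-2070/(-156) + (9/232)*(-156)) = -1/(-2070*(-1/156) - 351/58) = -1/(345/26 - 351/58) = -1/2721/377 = -1*377/2721 = -377/2721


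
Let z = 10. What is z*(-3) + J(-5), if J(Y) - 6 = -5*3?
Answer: -39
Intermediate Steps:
J(Y) = -9 (J(Y) = 6 - 5*3 = 6 - 15 = -9)
z*(-3) + J(-5) = 10*(-3) - 9 = -30 - 9 = -39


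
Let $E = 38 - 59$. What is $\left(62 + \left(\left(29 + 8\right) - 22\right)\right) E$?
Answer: $-1617$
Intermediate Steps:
$E = -21$ ($E = 38 - 59 = -21$)
$\left(62 + \left(\left(29 + 8\right) - 22\right)\right) E = \left(62 + \left(\left(29 + 8\right) - 22\right)\right) \left(-21\right) = \left(62 + \left(37 - 22\right)\right) \left(-21\right) = \left(62 + 15\right) \left(-21\right) = 77 \left(-21\right) = -1617$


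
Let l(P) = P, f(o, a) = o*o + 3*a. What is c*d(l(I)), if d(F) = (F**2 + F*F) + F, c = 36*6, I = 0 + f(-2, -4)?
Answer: 25920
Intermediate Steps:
f(o, a) = o**2 + 3*a
I = -8 (I = 0 + ((-2)**2 + 3*(-4)) = 0 + (4 - 12) = 0 - 8 = -8)
c = 216
d(F) = F + 2*F**2 (d(F) = (F**2 + F**2) + F = 2*F**2 + F = F + 2*F**2)
c*d(l(I)) = 216*(-8*(1 + 2*(-8))) = 216*(-8*(1 - 16)) = 216*(-8*(-15)) = 216*120 = 25920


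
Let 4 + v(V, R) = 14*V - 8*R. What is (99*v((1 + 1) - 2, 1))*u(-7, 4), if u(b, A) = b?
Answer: 8316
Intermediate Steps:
v(V, R) = -4 - 8*R + 14*V (v(V, R) = -4 + (14*V - 8*R) = -4 + (-8*R + 14*V) = -4 - 8*R + 14*V)
(99*v((1 + 1) - 2, 1))*u(-7, 4) = (99*(-4 - 8*1 + 14*((1 + 1) - 2)))*(-7) = (99*(-4 - 8 + 14*(2 - 2)))*(-7) = (99*(-4 - 8 + 14*0))*(-7) = (99*(-4 - 8 + 0))*(-7) = (99*(-12))*(-7) = -1188*(-7) = 8316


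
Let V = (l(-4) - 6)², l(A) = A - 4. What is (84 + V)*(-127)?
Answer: -35560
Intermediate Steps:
l(A) = -4 + A
V = 196 (V = ((-4 - 4) - 6)² = (-8 - 6)² = (-14)² = 196)
(84 + V)*(-127) = (84 + 196)*(-127) = 280*(-127) = -35560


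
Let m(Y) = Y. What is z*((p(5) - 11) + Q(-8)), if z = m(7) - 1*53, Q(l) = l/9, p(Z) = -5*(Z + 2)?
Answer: 19412/9 ≈ 2156.9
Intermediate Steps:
p(Z) = -10 - 5*Z (p(Z) = -5*(2 + Z) = -10 - 5*Z)
Q(l) = l/9 (Q(l) = l*(1/9) = l/9)
z = -46 (z = 7 - 1*53 = 7 - 53 = -46)
z*((p(5) - 11) + Q(-8)) = -46*(((-10 - 5*5) - 11) + (1/9)*(-8)) = -46*(((-10 - 25) - 11) - 8/9) = -46*((-35 - 11) - 8/9) = -46*(-46 - 8/9) = -46*(-422/9) = 19412/9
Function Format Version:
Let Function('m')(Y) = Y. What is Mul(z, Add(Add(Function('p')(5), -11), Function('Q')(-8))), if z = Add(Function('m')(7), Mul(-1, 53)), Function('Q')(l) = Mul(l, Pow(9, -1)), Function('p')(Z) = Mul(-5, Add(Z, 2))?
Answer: Rational(19412, 9) ≈ 2156.9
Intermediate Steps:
Function('p')(Z) = Add(-10, Mul(-5, Z)) (Function('p')(Z) = Mul(-5, Add(2, Z)) = Add(-10, Mul(-5, Z)))
Function('Q')(l) = Mul(Rational(1, 9), l) (Function('Q')(l) = Mul(l, Rational(1, 9)) = Mul(Rational(1, 9), l))
z = -46 (z = Add(7, Mul(-1, 53)) = Add(7, -53) = -46)
Mul(z, Add(Add(Function('p')(5), -11), Function('Q')(-8))) = Mul(-46, Add(Add(Add(-10, Mul(-5, 5)), -11), Mul(Rational(1, 9), -8))) = Mul(-46, Add(Add(Add(-10, -25), -11), Rational(-8, 9))) = Mul(-46, Add(Add(-35, -11), Rational(-8, 9))) = Mul(-46, Add(-46, Rational(-8, 9))) = Mul(-46, Rational(-422, 9)) = Rational(19412, 9)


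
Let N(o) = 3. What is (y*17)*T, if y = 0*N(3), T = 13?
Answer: 0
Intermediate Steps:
y = 0 (y = 0*3 = 0)
(y*17)*T = (0*17)*13 = 0*13 = 0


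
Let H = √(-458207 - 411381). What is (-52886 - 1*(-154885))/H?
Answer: -101999*I*√217397/434794 ≈ -109.38*I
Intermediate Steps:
H = 2*I*√217397 (H = √(-869588) = 2*I*√217397 ≈ 932.52*I)
(-52886 - 1*(-154885))/H = (-52886 - 1*(-154885))/((2*I*√217397)) = (-52886 + 154885)*(-I*√217397/434794) = 101999*(-I*√217397/434794) = -101999*I*√217397/434794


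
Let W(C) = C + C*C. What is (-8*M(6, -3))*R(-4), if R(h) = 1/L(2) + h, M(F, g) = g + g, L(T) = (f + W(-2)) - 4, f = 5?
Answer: -176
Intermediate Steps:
W(C) = C + C²
L(T) = 3 (L(T) = (5 - 2*(1 - 2)) - 4 = (5 - 2*(-1)) - 4 = (5 + 2) - 4 = 7 - 4 = 3)
M(F, g) = 2*g
R(h) = ⅓ + h (R(h) = 1/3 + h = ⅓ + h)
(-8*M(6, -3))*R(-4) = (-16*(-3))*(⅓ - 4) = -8*(-6)*(-11/3) = 48*(-11/3) = -176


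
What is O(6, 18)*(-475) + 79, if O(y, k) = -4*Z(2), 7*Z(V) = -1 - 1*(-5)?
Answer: 8153/7 ≈ 1164.7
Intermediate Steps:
Z(V) = 4/7 (Z(V) = (-1 - 1*(-5))/7 = (-1 + 5)/7 = (⅐)*4 = 4/7)
O(y, k) = -16/7 (O(y, k) = -4*4/7 = -16/7)
O(6, 18)*(-475) + 79 = -16/7*(-475) + 79 = 7600/7 + 79 = 8153/7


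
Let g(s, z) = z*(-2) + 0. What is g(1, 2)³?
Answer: -64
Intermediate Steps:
g(s, z) = -2*z (g(s, z) = -2*z + 0 = -2*z)
g(1, 2)³ = (-2*2)³ = (-4)³ = -64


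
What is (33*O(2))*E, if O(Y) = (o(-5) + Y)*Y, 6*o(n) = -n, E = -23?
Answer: -4301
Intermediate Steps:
o(n) = -n/6 (o(n) = (-n)/6 = -n/6)
O(Y) = Y*(⅚ + Y) (O(Y) = (-⅙*(-5) + Y)*Y = (⅚ + Y)*Y = Y*(⅚ + Y))
(33*O(2))*E = (33*((⅙)*2*(5 + 6*2)))*(-23) = (33*((⅙)*2*(5 + 12)))*(-23) = (33*((⅙)*2*17))*(-23) = (33*(17/3))*(-23) = 187*(-23) = -4301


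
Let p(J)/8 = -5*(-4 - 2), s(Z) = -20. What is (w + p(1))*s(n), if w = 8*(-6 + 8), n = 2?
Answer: -5120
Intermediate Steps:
p(J) = 240 (p(J) = 8*(-5*(-4 - 2)) = 8*(-5*(-6)) = 8*30 = 240)
w = 16 (w = 8*2 = 16)
(w + p(1))*s(n) = (16 + 240)*(-20) = 256*(-20) = -5120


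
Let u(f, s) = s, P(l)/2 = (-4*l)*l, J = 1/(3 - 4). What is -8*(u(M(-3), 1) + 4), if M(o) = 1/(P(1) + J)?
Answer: -40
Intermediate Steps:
J = -1 (J = 1/(-1) = -1)
P(l) = -8*l² (P(l) = 2*((-4*l)*l) = 2*(-4*l²) = -8*l²)
M(o) = -⅑ (M(o) = 1/(-8*1² - 1) = 1/(-8*1 - 1) = 1/(-8 - 1) = 1/(-9) = -⅑)
-8*(u(M(-3), 1) + 4) = -8*(1 + 4) = -8*5 = -40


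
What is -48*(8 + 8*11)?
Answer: -4608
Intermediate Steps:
-48*(8 + 8*11) = -48*(8 + 88) = -48*96 = -4608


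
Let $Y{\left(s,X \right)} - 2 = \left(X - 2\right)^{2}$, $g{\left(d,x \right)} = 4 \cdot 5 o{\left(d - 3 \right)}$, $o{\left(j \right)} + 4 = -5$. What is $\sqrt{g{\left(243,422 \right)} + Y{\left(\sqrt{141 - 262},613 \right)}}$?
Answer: $\sqrt{373143} \approx 610.85$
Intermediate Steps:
$o{\left(j \right)} = -9$ ($o{\left(j \right)} = -4 - 5 = -9$)
$g{\left(d,x \right)} = -180$ ($g{\left(d,x \right)} = 4 \cdot 5 \left(-9\right) = 20 \left(-9\right) = -180$)
$Y{\left(s,X \right)} = 2 + \left(-2 + X\right)^{2}$ ($Y{\left(s,X \right)} = 2 + \left(X - 2\right)^{2} = 2 + \left(-2 + X\right)^{2}$)
$\sqrt{g{\left(243,422 \right)} + Y{\left(\sqrt{141 - 262},613 \right)}} = \sqrt{-180 + \left(2 + \left(-2 + 613\right)^{2}\right)} = \sqrt{-180 + \left(2 + 611^{2}\right)} = \sqrt{-180 + \left(2 + 373321\right)} = \sqrt{-180 + 373323} = \sqrt{373143}$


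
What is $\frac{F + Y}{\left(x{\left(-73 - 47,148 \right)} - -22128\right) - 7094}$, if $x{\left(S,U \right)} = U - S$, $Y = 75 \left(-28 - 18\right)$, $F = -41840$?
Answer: $- \frac{3235}{1093} \approx -2.9597$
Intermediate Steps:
$Y = -3450$ ($Y = 75 \left(-46\right) = -3450$)
$\frac{F + Y}{\left(x{\left(-73 - 47,148 \right)} - -22128\right) - 7094} = \frac{-41840 - 3450}{\left(\left(148 - \left(-73 - 47\right)\right) - -22128\right) - 7094} = - \frac{45290}{\left(\left(148 - \left(-73 - 47\right)\right) + 22128\right) - 7094} = - \frac{45290}{\left(\left(148 - -120\right) + 22128\right) - 7094} = - \frac{45290}{\left(\left(148 + 120\right) + 22128\right) - 7094} = - \frac{45290}{\left(268 + 22128\right) - 7094} = - \frac{45290}{22396 - 7094} = - \frac{45290}{15302} = \left(-45290\right) \frac{1}{15302} = - \frac{3235}{1093}$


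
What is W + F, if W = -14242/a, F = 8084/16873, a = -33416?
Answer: 5430215/5998172 ≈ 0.90531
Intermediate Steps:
F = 172/359 (F = 8084*(1/16873) = 172/359 ≈ 0.47911)
W = 7121/16708 (W = -14242/(-33416) = -14242*(-1/33416) = 7121/16708 ≈ 0.42620)
W + F = 7121/16708 + 172/359 = 5430215/5998172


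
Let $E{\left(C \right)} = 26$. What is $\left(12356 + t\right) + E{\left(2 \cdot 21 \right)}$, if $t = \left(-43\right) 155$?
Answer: $5717$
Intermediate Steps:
$t = -6665$
$\left(12356 + t\right) + E{\left(2 \cdot 21 \right)} = \left(12356 - 6665\right) + 26 = 5691 + 26 = 5717$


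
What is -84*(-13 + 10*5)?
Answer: -3108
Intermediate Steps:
-84*(-13 + 10*5) = -84*(-13 + 50) = -84*37 = -3108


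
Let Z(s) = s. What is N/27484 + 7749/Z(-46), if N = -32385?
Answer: -107231613/632132 ≈ -169.63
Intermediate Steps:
N/27484 + 7749/Z(-46) = -32385/27484 + 7749/(-46) = -32385*1/27484 + 7749*(-1/46) = -32385/27484 - 7749/46 = -107231613/632132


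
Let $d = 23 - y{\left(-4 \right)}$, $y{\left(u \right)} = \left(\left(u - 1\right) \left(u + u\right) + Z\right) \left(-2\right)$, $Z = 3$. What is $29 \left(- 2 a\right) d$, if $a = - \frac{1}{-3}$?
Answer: $- \frac{6322}{3} \approx -2107.3$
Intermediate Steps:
$a = \frac{1}{3}$ ($a = \left(-1\right) \left(- \frac{1}{3}\right) = \frac{1}{3} \approx 0.33333$)
$y{\left(u \right)} = -6 - 4 u \left(-1 + u\right)$ ($y{\left(u \right)} = \left(\left(u - 1\right) \left(u + u\right) + 3\right) \left(-2\right) = \left(\left(-1 + u\right) 2 u + 3\right) \left(-2\right) = \left(2 u \left(-1 + u\right) + 3\right) \left(-2\right) = \left(3 + 2 u \left(-1 + u\right)\right) \left(-2\right) = -6 - 4 u \left(-1 + u\right)$)
$d = 109$ ($d = 23 - \left(-6 - 4 \left(-4\right)^{2} + 4 \left(-4\right)\right) = 23 - \left(-6 - 64 - 16\right) = 23 - -86 = 23 + 86 = 109$)
$29 \left(- 2 a\right) d = 29 \left(\left(-2\right) \frac{1}{3}\right) 109 = 29 \left(- \frac{2}{3}\right) 109 = \left(- \frac{58}{3}\right) 109 = - \frac{6322}{3}$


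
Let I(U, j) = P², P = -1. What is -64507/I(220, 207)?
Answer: -64507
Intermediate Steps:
I(U, j) = 1 (I(U, j) = (-1)² = 1)
-64507/I(220, 207) = -64507/1 = -64507*1 = -64507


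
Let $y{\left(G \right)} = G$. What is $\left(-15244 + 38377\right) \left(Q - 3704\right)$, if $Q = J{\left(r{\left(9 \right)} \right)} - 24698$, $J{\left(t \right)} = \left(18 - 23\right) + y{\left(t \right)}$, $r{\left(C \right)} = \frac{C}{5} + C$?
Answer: $- \frac{3284446473}{5} \approx -6.5689 \cdot 10^{8}$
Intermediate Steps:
$r{\left(C \right)} = \frac{6 C}{5}$ ($r{\left(C \right)} = C \frac{1}{5} + C = \frac{C}{5} + C = \frac{6 C}{5}$)
$J{\left(t \right)} = -5 + t$ ($J{\left(t \right)} = \left(18 - 23\right) + t = -5 + t$)
$Q = - \frac{123461}{5}$ ($Q = \left(-5 + \frac{6}{5} \cdot 9\right) - 24698 = \left(-5 + \frac{54}{5}\right) - 24698 = \frac{29}{5} - 24698 = - \frac{123461}{5} \approx -24692.0$)
$\left(-15244 + 38377\right) \left(Q - 3704\right) = \left(-15244 + 38377\right) \left(- \frac{123461}{5} - 3704\right) = 23133 \left(- \frac{141981}{5}\right) = - \frac{3284446473}{5}$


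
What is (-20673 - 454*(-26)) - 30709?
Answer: -39578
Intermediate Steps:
(-20673 - 454*(-26)) - 30709 = (-20673 + 11804) - 30709 = -8869 - 30709 = -39578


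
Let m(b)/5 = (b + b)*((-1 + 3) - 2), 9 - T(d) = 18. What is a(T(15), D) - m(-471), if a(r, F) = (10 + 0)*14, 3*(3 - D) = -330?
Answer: 140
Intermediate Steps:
D = 113 (D = 3 - ⅓*(-330) = 3 + 110 = 113)
T(d) = -9 (T(d) = 9 - 1*18 = 9 - 18 = -9)
a(r, F) = 140 (a(r, F) = 10*14 = 140)
m(b) = 0 (m(b) = 5*((b + b)*((-1 + 3) - 2)) = 5*((2*b)*(2 - 2)) = 5*((2*b)*0) = 5*0 = 0)
a(T(15), D) - m(-471) = 140 - 1*0 = 140 + 0 = 140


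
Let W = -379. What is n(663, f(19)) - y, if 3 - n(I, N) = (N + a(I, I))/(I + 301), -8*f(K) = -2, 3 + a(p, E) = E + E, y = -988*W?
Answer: -1443880637/3856 ≈ -3.7445e+5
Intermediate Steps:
y = 374452 (y = -988*(-379) = 374452)
a(p, E) = -3 + 2*E (a(p, E) = -3 + (E + E) = -3 + 2*E)
f(K) = 1/4 (f(K) = -1/8*(-2) = 1/4)
n(I, N) = 3 - (-3 + N + 2*I)/(301 + I) (n(I, N) = 3 - (N + (-3 + 2*I))/(I + 301) = 3 - (-3 + N + 2*I)/(301 + I))
n(663, f(19)) - y = (906 + 663 - 1*1/4)/(301 + 663) - 1*374452 = (906 + 663 - 1/4)/964 - 374452 = (1/964)*(6275/4) - 374452 = 6275/3856 - 374452 = -1443880637/3856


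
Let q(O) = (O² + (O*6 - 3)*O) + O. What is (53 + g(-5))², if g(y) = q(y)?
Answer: 56644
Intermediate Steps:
q(O) = O + O² + O*(-3 + 6*O) (q(O) = (O² + (6*O - 3)*O) + O = (O² + (-3 + 6*O)*O) + O = (O² + O*(-3 + 6*O)) + O = O + O² + O*(-3 + 6*O))
g(y) = y*(-2 + 7*y)
(53 + g(-5))² = (53 - 5*(-2 + 7*(-5)))² = (53 - 5*(-2 - 35))² = (53 - 5*(-37))² = (53 + 185)² = 238² = 56644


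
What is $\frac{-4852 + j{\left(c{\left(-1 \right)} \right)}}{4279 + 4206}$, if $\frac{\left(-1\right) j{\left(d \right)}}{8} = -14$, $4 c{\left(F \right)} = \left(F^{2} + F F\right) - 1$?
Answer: $- \frac{948}{1697} \approx -0.55863$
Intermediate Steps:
$c{\left(F \right)} = - \frac{1}{4} + \frac{F^{2}}{2}$ ($c{\left(F \right)} = \frac{\left(F^{2} + F F\right) - 1}{4} = \frac{\left(F^{2} + F^{2}\right) - 1}{4} = \frac{2 F^{2} - 1}{4} = \frac{-1 + 2 F^{2}}{4} = - \frac{1}{4} + \frac{F^{2}}{2}$)
$j{\left(d \right)} = 112$ ($j{\left(d \right)} = \left(-8\right) \left(-14\right) = 112$)
$\frac{-4852 + j{\left(c{\left(-1 \right)} \right)}}{4279 + 4206} = \frac{-4852 + 112}{4279 + 4206} = - \frac{4740}{8485} = \left(-4740\right) \frac{1}{8485} = - \frac{948}{1697}$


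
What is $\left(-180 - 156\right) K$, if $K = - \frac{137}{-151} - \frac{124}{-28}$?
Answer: $- \frac{270720}{151} \approx -1792.8$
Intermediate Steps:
$K = \frac{5640}{1057}$ ($K = \left(-137\right) \left(- \frac{1}{151}\right) - - \frac{31}{7} = \frac{137}{151} + \frac{31}{7} = \frac{5640}{1057} \approx 5.3359$)
$\left(-180 - 156\right) K = \left(-180 - 156\right) \frac{5640}{1057} = \left(-336\right) \frac{5640}{1057} = - \frac{270720}{151}$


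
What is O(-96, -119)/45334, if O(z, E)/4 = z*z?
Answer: 18432/22667 ≈ 0.81316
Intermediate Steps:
O(z, E) = 4*z² (O(z, E) = 4*(z*z) = 4*z²)
O(-96, -119)/45334 = (4*(-96)²)/45334 = (4*9216)*(1/45334) = 36864*(1/45334) = 18432/22667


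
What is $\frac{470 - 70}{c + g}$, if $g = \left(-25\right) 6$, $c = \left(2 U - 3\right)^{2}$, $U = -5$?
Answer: $\frac{400}{19} \approx 21.053$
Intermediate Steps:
$c = 169$ ($c = \left(2 \left(-5\right) - 3\right)^{2} = \left(-10 - 3\right)^{2} = \left(-13\right)^{2} = 169$)
$g = -150$
$\frac{470 - 70}{c + g} = \frac{470 - 70}{169 - 150} = \frac{400}{19}$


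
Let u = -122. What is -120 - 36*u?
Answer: 4272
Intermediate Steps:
-120 - 36*u = -120 - 36*(-122) = -120 + 4392 = 4272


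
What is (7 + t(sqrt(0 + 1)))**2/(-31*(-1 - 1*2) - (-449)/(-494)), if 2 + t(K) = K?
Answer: 17784/45493 ≈ 0.39092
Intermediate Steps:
t(K) = -2 + K
(7 + t(sqrt(0 + 1)))**2/(-31*(-1 - 1*2) - (-449)/(-494)) = (7 + (-2 + sqrt(0 + 1)))**2/(-31*(-1 - 1*2) - (-449)/(-494)) = (7 + (-2 + sqrt(1)))**2/(-31*(-1 - 2) - (-449)*(-1)/494) = (7 + (-2 + 1))**2/(-31*(-3) - 1*449/494) = (7 - 1)**2/(93 - 449/494) = 6**2/(45493/494) = 36*(494/45493) = 17784/45493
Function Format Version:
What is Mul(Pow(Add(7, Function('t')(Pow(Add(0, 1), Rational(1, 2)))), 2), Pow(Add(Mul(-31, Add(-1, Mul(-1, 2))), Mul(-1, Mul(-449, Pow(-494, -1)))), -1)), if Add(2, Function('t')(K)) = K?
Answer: Rational(17784, 45493) ≈ 0.39092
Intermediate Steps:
Function('t')(K) = Add(-2, K)
Mul(Pow(Add(7, Function('t')(Pow(Add(0, 1), Rational(1, 2)))), 2), Pow(Add(Mul(-31, Add(-1, Mul(-1, 2))), Mul(-1, Mul(-449, Pow(-494, -1)))), -1)) = Mul(Pow(Add(7, Add(-2, Pow(Add(0, 1), Rational(1, 2)))), 2), Pow(Add(Mul(-31, Add(-1, Mul(-1, 2))), Mul(-1, Mul(-449, Pow(-494, -1)))), -1)) = Mul(Pow(Add(7, Add(-2, Pow(1, Rational(1, 2)))), 2), Pow(Add(Mul(-31, Add(-1, -2)), Mul(-1, Mul(-449, Rational(-1, 494)))), -1)) = Mul(Pow(Add(7, Add(-2, 1)), 2), Pow(Add(Mul(-31, -3), Mul(-1, Rational(449, 494))), -1)) = Mul(Pow(Add(7, -1), 2), Pow(Add(93, Rational(-449, 494)), -1)) = Mul(Pow(6, 2), Pow(Rational(45493, 494), -1)) = Mul(36, Rational(494, 45493)) = Rational(17784, 45493)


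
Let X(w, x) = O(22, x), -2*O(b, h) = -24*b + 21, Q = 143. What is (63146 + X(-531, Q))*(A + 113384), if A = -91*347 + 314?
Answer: 10412860679/2 ≈ 5.2064e+9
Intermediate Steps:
A = -31263 (A = -31577 + 314 = -31263)
O(b, h) = -21/2 + 12*b (O(b, h) = -(-24*b + 21)/2 = -(21 - 24*b)/2 = -21/2 + 12*b)
X(w, x) = 507/2 (X(w, x) = -21/2 + 12*22 = -21/2 + 264 = 507/2)
(63146 + X(-531, Q))*(A + 113384) = (63146 + 507/2)*(-31263 + 113384) = (126799/2)*82121 = 10412860679/2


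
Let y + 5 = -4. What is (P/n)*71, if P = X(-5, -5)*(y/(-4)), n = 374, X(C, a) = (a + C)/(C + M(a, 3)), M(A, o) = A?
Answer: 639/1496 ≈ 0.42714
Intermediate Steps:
y = -9 (y = -5 - 4 = -9)
X(C, a) = 1 (X(C, a) = (a + C)/(C + a) = (C + a)/(C + a) = 1)
P = 9/4 (P = 1*(-9/(-4)) = 1*(-9*(-¼)) = 1*(9/4) = 9/4 ≈ 2.2500)
(P/n)*71 = ((9/4)/374)*71 = ((9/4)*(1/374))*71 = (9/1496)*71 = 639/1496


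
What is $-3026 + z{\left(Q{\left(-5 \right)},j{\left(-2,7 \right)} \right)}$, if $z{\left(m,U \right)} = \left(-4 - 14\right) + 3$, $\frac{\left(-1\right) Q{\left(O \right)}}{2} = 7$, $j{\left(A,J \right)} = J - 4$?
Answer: $-3041$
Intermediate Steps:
$j{\left(A,J \right)} = -4 + J$
$Q{\left(O \right)} = -14$ ($Q{\left(O \right)} = \left(-2\right) 7 = -14$)
$z{\left(m,U \right)} = -15$ ($z{\left(m,U \right)} = -18 + 3 = -15$)
$-3026 + z{\left(Q{\left(-5 \right)},j{\left(-2,7 \right)} \right)} = -3026 - 15 = -3041$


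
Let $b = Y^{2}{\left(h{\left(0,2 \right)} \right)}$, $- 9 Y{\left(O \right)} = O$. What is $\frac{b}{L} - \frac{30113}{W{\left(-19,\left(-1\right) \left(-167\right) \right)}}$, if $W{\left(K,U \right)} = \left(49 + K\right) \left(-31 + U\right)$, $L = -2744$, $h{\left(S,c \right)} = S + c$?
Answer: $- \frac{278877173}{37784880} \approx -7.3807$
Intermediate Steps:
$Y{\left(O \right)} = - \frac{O}{9}$
$b = \frac{4}{81}$ ($b = \left(- \frac{0 + 2}{9}\right)^{2} = \left(\left(- \frac{1}{9}\right) 2\right)^{2} = \left(- \frac{2}{9}\right)^{2} = \frac{4}{81} \approx 0.049383$)
$W{\left(K,U \right)} = \left(-31 + U\right) \left(49 + K\right)$
$\frac{b}{L} - \frac{30113}{W{\left(-19,\left(-1\right) \left(-167\right) \right)}} = \frac{4}{81 \left(-2744\right)} - \frac{30113}{-1519 - -589 + 49 \left(\left(-1\right) \left(-167\right)\right) - 19 \left(\left(-1\right) \left(-167\right)\right)} = \frac{4}{81} \left(- \frac{1}{2744}\right) - \frac{30113}{-1519 + 589 + 49 \cdot 167 - 3173} = - \frac{1}{55566} - \frac{30113}{-1519 + 589 + 8183 - 3173} = - \frac{1}{55566} - \frac{30113}{4080} = - \frac{278877173}{37784880}$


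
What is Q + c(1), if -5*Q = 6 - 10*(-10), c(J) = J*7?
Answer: -71/5 ≈ -14.200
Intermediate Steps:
c(J) = 7*J
Q = -106/5 (Q = -(6 - 10*(-10))/5 = -(6 + 100)/5 = -1/5*106 = -106/5 ≈ -21.200)
Q + c(1) = -106/5 + 7*1 = -106/5 + 7 = -71/5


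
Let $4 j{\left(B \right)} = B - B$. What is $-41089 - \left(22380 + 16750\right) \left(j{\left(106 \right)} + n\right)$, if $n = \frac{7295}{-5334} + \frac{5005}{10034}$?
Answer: $- \frac{13555027853}{1911477} \approx -7091.4$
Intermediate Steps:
$j{\left(B \right)} = 0$ ($j{\left(B \right)} = \frac{B - B}{4} = \frac{1}{4} \cdot 0 = 0$)
$n = - \frac{11625340}{13380339}$ ($n = 7295 \left(- \frac{1}{5334}\right) + 5005 \cdot \frac{1}{10034} = - \frac{7295}{5334} + \frac{5005}{10034} = - \frac{11625340}{13380339} \approx -0.86884$)
$-41089 - \left(22380 + 16750\right) \left(j{\left(106 \right)} + n\right) = -41089 - \left(22380 + 16750\right) \left(0 - \frac{11625340}{13380339}\right) = -41089 - 39130 \left(- \frac{11625340}{13380339}\right) = -41089 - - \frac{64985650600}{1911477} = -41089 + \frac{64985650600}{1911477} = - \frac{13555027853}{1911477}$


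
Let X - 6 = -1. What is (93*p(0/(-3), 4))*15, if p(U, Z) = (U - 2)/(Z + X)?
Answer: -310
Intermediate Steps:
X = 5 (X = 6 - 1 = 5)
p(U, Z) = (-2 + U)/(5 + Z) (p(U, Z) = (U - 2)/(Z + 5) = (-2 + U)/(5 + Z))
(93*p(0/(-3), 4))*15 = (93*((-2 + 0/(-3))/(5 + 4)))*15 = (93*((-2 + 0*(-⅓))/9))*15 = (93*((-2 + 0)/9))*15 = (93*((⅑)*(-2)))*15 = (93*(-2/9))*15 = -62/3*15 = -310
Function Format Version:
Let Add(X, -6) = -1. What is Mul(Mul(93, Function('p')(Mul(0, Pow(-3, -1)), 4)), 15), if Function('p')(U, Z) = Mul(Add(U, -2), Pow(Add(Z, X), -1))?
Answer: -310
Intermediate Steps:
X = 5 (X = Add(6, -1) = 5)
Function('p')(U, Z) = Mul(Pow(Add(5, Z), -1), Add(-2, U)) (Function('p')(U, Z) = Mul(Add(U, -2), Pow(Add(Z, 5), -1)) = Mul(Add(-2, U), Pow(Add(5, Z), -1)) = Mul(Pow(Add(5, Z), -1), Add(-2, U)))
Mul(Mul(93, Function('p')(Mul(0, Pow(-3, -1)), 4)), 15) = Mul(Mul(93, Mul(Pow(Add(5, 4), -1), Add(-2, Mul(0, Pow(-3, -1))))), 15) = Mul(Mul(93, Mul(Pow(9, -1), Add(-2, Mul(0, Rational(-1, 3))))), 15) = Mul(Mul(93, Mul(Rational(1, 9), Add(-2, 0))), 15) = Mul(Mul(93, Mul(Rational(1, 9), -2)), 15) = Mul(Mul(93, Rational(-2, 9)), 15) = Mul(Rational(-62, 3), 15) = -310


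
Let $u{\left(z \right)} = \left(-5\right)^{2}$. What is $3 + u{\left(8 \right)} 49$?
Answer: $1228$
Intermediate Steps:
$u{\left(z \right)} = 25$
$3 + u{\left(8 \right)} 49 = 3 + 25 \cdot 49 = 3 + 1225 = 1228$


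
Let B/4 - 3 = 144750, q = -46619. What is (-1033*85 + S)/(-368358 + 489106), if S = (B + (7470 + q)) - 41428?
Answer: 205315/60374 ≈ 3.4007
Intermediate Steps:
B = 579012 (B = 12 + 4*144750 = 12 + 579000 = 579012)
S = 498435 (S = (579012 + (7470 - 46619)) - 41428 = (579012 - 39149) - 41428 = 539863 - 41428 = 498435)
(-1033*85 + S)/(-368358 + 489106) = (-1033*85 + 498435)/(-368358 + 489106) = (-87805 + 498435)/120748 = 410630*(1/120748) = 205315/60374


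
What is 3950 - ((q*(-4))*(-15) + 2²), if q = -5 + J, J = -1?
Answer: 4306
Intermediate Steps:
q = -6 (q = -5 - 1 = -6)
3950 - ((q*(-4))*(-15) + 2²) = 3950 - (-6*(-4)*(-15) + 2²) = 3950 - (24*(-15) + 4) = 3950 - (-360 + 4) = 3950 - 1*(-356) = 3950 + 356 = 4306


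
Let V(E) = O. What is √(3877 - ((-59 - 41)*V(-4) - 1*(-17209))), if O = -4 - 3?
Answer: 4*I*√877 ≈ 118.46*I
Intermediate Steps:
O = -7
V(E) = -7
√(3877 - ((-59 - 41)*V(-4) - 1*(-17209))) = √(3877 - ((-59 - 41)*(-7) - 1*(-17209))) = √(3877 - (-100*(-7) + 17209)) = √(3877 - (700 + 17209)) = √(3877 - 1*17909) = √(3877 - 17909) = √(-14032) = 4*I*√877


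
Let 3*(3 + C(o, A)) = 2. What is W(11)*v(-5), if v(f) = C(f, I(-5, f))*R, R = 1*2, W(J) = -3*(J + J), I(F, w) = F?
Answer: 308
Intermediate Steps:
W(J) = -6*J
R = 2
C(o, A) = -7/3 (C(o, A) = -3 + (1/3)*2 = -3 + 2/3 = -7/3)
v(f) = -14/3 (v(f) = -7/3*2 = -14/3)
W(11)*v(-5) = -6*11*(-14/3) = -66*(-14/3) = 308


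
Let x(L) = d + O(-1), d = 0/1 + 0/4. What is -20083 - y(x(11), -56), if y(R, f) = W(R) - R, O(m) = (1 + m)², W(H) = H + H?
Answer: -20083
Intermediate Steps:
W(H) = 2*H
d = 0 (d = 0*1 + 0*(¼) = 0 + 0 = 0)
x(L) = 0 (x(L) = 0 + (1 - 1)² = 0 + 0² = 0 + 0 = 0)
y(R, f) = R (y(R, f) = 2*R - R = R)
-20083 - y(x(11), -56) = -20083 - 1*0 = -20083 + 0 = -20083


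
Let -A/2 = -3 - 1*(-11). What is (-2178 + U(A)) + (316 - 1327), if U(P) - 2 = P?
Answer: -3203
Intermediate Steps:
A = -16 (A = -2*(-3 - 1*(-11)) = -2*(-3 + 11) = -2*8 = -16)
U(P) = 2 + P
(-2178 + U(A)) + (316 - 1327) = (-2178 + (2 - 16)) + (316 - 1327) = (-2178 - 14) - 1011 = -2192 - 1011 = -3203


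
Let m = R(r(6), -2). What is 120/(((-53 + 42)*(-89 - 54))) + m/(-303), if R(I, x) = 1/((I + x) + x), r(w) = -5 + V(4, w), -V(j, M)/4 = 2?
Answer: 619693/8102523 ≈ 0.076481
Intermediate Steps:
V(j, M) = -8 (V(j, M) = -4*2 = -8)
r(w) = -13 (r(w) = -5 - 8 = -13)
R(I, x) = 1/(I + 2*x)
m = -1/17 (m = 1/(-13 + 2*(-2)) = 1/(-13 - 4) = 1/(-17) = -1/17 ≈ -0.058824)
120/(((-53 + 42)*(-89 - 54))) + m/(-303) = 120/(((-53 + 42)*(-89 - 54))) - 1/17/(-303) = 120/((-11*(-143))) - 1/17*(-1/303) = 120/1573 + 1/5151 = 619693/8102523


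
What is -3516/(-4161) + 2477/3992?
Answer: 8114223/5536904 ≈ 1.4655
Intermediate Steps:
-3516/(-4161) + 2477/3992 = -3516*(-1/4161) + 2477*(1/3992) = 1172/1387 + 2477/3992 = 8114223/5536904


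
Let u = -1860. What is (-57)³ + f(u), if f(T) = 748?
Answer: -184445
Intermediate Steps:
(-57)³ + f(u) = (-57)³ + 748 = -185193 + 748 = -184445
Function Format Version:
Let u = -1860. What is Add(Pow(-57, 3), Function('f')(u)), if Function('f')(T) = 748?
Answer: -184445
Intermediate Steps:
Add(Pow(-57, 3), Function('f')(u)) = Add(Pow(-57, 3), 748) = Add(-185193, 748) = -184445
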